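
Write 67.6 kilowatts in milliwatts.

67600000 milliwatts

kilo = 10³, milli = 10⁻³; factor is 10⁶.
67.6 × 10⁶ = 67600000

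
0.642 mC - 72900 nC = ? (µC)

569.1 µC

In µC:
  0.642 mC = 0.642 × 10^3 µC = 642
  72900 nC = 72900 × 10^-3 µC = 72.9
Difference: 642 - 72.9 = 569.1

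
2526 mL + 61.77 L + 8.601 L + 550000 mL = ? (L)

In L:
  2526 mL = 2526e-3 L = 2.526
  61.77 L → 61.77
  8.601 L → 8.601
  550000 mL = 550000e-3 L = 550
Sum: 2.526 + 61.77 + 8.601 + 550 = 622.897

622.897 L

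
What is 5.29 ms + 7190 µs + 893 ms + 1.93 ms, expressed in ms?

In ms:
  5.29 ms → 5.29
  7190 µs = 7190 × 10⁻³ ms = 7.19
  893 ms → 893
  1.93 ms → 1.93
Sum: 5.29 + 7.19 + 893 + 1.93 = 907.41

907.41 ms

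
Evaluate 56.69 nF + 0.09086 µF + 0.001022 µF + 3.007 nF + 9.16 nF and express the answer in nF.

160.739 nF

In nF:
  56.69 nF → 56.69
  0.09086 µF = 0.09086 × 10^3 nF = 90.86
  0.001022 µF = 0.001022 × 10^3 nF = 1.022
  3.007 nF → 3.007
  9.16 nF → 9.16
Sum: 56.69 + 90.86 + 1.022 + 3.007 + 9.16 = 160.739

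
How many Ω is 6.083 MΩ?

6083000 Ω

mega = 1e6, (no prefix) = 1e0; factor is 1e6.
6.083 × 1e6 = 6083000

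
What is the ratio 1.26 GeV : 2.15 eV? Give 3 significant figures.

586000000

(1.26 × 10⁹) / (2.15) = 0.586 × 10⁹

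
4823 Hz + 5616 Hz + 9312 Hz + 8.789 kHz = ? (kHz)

In kHz:
  4823 Hz = 4823e-3 kHz = 4.823
  5616 Hz = 5616e-3 kHz = 5.616
  9312 Hz = 9312e-3 kHz = 9.312
  8.789 kHz → 8.789
Sum: 4.823 + 5.616 + 9.312 + 8.789 = 28.54

28.54 kHz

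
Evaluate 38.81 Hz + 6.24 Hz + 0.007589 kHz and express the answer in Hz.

52.639 Hz

In Hz:
  38.81 Hz → 38.81
  6.24 Hz → 6.24
  0.007589 kHz = 0.007589 × 10³ Hz = 7.589
Sum: 38.81 + 6.24 + 7.589 = 52.639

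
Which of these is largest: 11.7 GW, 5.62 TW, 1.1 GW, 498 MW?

11.7 GW = 11700000000 W
5.62 TW = 5620000000000 W
1.1 GW = 1100000000 W
498 MW = 498000000 W

5.62 TW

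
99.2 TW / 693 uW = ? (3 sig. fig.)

143000000000000000

(99.2 × 10¹²) / (693 × 10⁻⁶) = 0.1431 × 10¹⁸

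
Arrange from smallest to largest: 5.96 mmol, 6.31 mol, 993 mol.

5.96 mmol < 6.31 mol < 993 mol

5.96 mmol = 0.00596 mol
6.31 mol = 6.31 mol
993 mol = 993 mol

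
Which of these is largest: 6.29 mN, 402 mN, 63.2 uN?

402 mN

6.29 mN = 0.00629 N
402 mN = 0.402 N
63.2 uN = 0.0000632 N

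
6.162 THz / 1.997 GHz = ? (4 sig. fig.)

3086

(6.162 × 10^12) / (1.997 × 10^9) = 3.0856 × 10^3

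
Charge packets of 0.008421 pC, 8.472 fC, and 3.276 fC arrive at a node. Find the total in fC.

20.169 fC

In fC:
  0.008421 pC = 0.008421 × 10³ fC = 8.421
  8.472 fC → 8.472
  3.276 fC → 3.276
Sum: 8.421 + 8.472 + 3.276 = 20.169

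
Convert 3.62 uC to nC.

micro = 10⁻⁶, nano = 10⁻⁹; factor is 10³.
3.62 × 10³ = 3620

3620 nC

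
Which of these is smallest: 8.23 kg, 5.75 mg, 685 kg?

8.23 kg = 8230 g
5.75 mg = 0.00575 g
685 kg = 685000 g

5.75 mg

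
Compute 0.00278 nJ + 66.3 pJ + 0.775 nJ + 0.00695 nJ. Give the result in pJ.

851.03 pJ

In pJ:
  0.00278 nJ = 0.00278 × 10^3 pJ = 2.78
  66.3 pJ → 66.3
  0.775 nJ = 0.775 × 10^3 pJ = 775
  0.00695 nJ = 0.00695 × 10^3 pJ = 6.95
Sum: 2.78 + 66.3 + 775 + 6.95 = 851.03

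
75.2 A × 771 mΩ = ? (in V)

75.2 × 771 × 10⁻³ = 57979.2 × 10⁻³ V

57.9792 V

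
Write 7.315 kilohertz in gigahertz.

0.000007315 gigahertz

kilo = 10³, giga = 10⁹; factor is 10⁻⁶.
7.315 × 10⁻⁶ = 0.000007315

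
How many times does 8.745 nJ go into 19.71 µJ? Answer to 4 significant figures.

2254

(19.71 × 10⁻⁶) / (8.745 × 10⁻⁹) = 2.2539 × 10³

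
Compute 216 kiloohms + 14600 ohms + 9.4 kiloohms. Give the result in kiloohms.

In kiloohms:
  216 kiloohms → 216
  14600 ohms = 14600 × 10⁻³ kiloohms = 14.6
  9.4 kiloohms → 9.4
Sum: 216 + 14.6 + 9.4 = 240

240 kiloohms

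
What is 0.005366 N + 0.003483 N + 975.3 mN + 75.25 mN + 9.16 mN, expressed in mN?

In mN:
  0.005366 N = 0.005366 × 10^3 mN = 5.366
  0.003483 N = 0.003483 × 10^3 mN = 3.483
  975.3 mN → 975.3
  75.25 mN → 75.25
  9.16 mN → 9.16
Sum: 5.366 + 3.483 + 975.3 + 75.25 + 9.16 = 1068.559

1068.559 mN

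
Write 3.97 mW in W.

0.00397 W

milli = 10⁻³, (no prefix) = 10⁰; factor is 10⁻³.
3.97 × 10⁻³ = 0.00397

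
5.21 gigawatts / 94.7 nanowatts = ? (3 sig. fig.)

55000000000000000

(5.21 × 10^9) / (94.7 × 10^-9) = 0.05502 × 10^18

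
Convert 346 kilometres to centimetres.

kilo = 10^3, centi = 10^-2; factor is 10^5.
346 × 10^5 = 34600000

34600000 centimetres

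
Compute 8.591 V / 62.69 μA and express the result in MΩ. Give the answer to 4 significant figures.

(8.591) / (62.69 × 10^-6) = 0.137039 × 10^6 Ω

0.1370 MΩ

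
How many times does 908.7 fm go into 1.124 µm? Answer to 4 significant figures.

(1.124 × 10^-6) / (908.7 × 10^-15) = 0.0012369 × 10^9

1237000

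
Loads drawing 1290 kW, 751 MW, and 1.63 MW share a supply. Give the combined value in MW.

753.92 MW

In MW:
  1290 kW = 1290e-3 MW = 1.29
  751 MW → 751
  1.63 MW → 1.63
Sum: 1.29 + 751 + 1.63 = 753.92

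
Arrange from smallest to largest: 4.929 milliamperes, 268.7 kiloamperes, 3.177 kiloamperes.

4.929 milliamperes = 0.004929 amperes
268.7 kiloamperes = 268700 amperes
3.177 kiloamperes = 3177 amperes

4.929 milliamperes < 3.177 kiloamperes < 268.7 kiloamperes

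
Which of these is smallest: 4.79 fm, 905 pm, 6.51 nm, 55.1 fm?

4.79 fm

4.79 fm = 0.00000000000000479 m
905 pm = 0.000000000905 m
6.51 nm = 0.00000000651 m
55.1 fm = 0.0000000000000551 m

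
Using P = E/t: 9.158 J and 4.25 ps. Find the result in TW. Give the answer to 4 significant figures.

(9.158) / (4.25 × 10⁻¹²) = 2.15482 × 10¹² W

2.155 TW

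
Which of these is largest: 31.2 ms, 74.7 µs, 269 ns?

31.2 ms

31.2 ms = 0.0312 s
74.7 µs = 0.0000747 s
269 ns = 0.000000269 s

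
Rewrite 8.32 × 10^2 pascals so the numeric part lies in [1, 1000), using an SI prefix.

= 832 pascals; mantissa already in [1, 1000).

832 pascals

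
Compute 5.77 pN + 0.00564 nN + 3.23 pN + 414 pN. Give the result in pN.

In pN:
  5.77 pN → 5.77
  0.00564 nN = 0.00564 × 10^3 pN = 5.64
  3.23 pN → 3.23
  414 pN → 414
Sum: 5.77 + 5.64 + 3.23 + 414 = 428.64

428.64 pN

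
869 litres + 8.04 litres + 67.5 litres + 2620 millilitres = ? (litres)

947.16 litres

In litres:
  869 litres → 869
  8.04 litres → 8.04
  67.5 litres → 67.5
  2620 millilitres = 2620e-3 litres = 2.62
Sum: 869 + 8.04 + 67.5 + 2.62 = 947.16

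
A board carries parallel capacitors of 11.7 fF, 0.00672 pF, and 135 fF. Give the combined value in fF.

In fF:
  11.7 fF → 11.7
  0.00672 pF = 0.00672 × 10^3 fF = 6.72
  135 fF → 135
Sum: 11.7 + 6.72 + 135 = 153.42

153.42 fF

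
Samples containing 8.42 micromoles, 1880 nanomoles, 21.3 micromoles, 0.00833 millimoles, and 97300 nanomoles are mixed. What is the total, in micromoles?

In micromoles:
  8.42 micromoles → 8.42
  1880 nanomoles = 1880e-3 micromoles = 1.88
  21.3 micromoles → 21.3
  0.00833 millimoles = 0.00833e3 micromoles = 8.33
  97300 nanomoles = 97300e-3 micromoles = 97.3
Sum: 8.42 + 1.88 + 21.3 + 8.33 + 97.3 = 137.23

137.23 micromoles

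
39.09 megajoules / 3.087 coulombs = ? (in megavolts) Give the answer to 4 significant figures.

(39.09e6) / (3.087) = 12.6628e6 V

12.66 megavolts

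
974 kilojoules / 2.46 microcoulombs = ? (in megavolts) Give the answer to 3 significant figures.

396000 megavolts

(974 × 10^3) / (2.46 × 10^-6) = 395.93 × 10^9 V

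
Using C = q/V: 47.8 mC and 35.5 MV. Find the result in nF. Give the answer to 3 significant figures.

1.35 nF

(47.8e-3) / (35.5e6) = 1.3465e-9 F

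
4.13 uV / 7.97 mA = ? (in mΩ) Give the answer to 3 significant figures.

0.518 mΩ

(4.13e-6) / (7.97e-3) = 0.51819e-3 Ω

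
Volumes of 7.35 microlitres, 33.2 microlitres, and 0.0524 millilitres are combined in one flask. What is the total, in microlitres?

92.95 microlitres

In microlitres:
  7.35 microlitres → 7.35
  33.2 microlitres → 33.2
  0.0524 millilitres = 0.0524 × 10³ microlitres = 52.4
Sum: 7.35 + 33.2 + 52.4 = 92.95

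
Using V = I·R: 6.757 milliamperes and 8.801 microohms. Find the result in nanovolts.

6.757e-3 × 8.801e-6 = 59.468357e-9 V

59.468357 nanovolts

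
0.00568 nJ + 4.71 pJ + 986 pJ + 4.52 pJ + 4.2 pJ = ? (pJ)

1005.11 pJ

In pJ:
  0.00568 nJ = 0.00568e3 pJ = 5.68
  4.71 pJ → 4.71
  986 pJ → 986
  4.52 pJ → 4.52
  4.2 pJ → 4.2
Sum: 5.68 + 4.71 + 986 + 4.52 + 4.2 = 1005.11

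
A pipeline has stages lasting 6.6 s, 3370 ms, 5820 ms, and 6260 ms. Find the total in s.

22.05 s

In s:
  6.6 s → 6.6
  3370 ms = 3370 × 10⁻³ s = 3.37
  5820 ms = 5820 × 10⁻³ s = 5.82
  6260 ms = 6260 × 10⁻³ s = 6.26
Sum: 6.6 + 3.37 + 5.82 + 6.26 = 22.05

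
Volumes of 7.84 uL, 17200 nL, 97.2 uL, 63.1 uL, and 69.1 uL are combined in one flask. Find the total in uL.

254.44 uL

In uL:
  7.84 uL → 7.84
  17200 nL = 17200 × 10^-3 uL = 17.2
  97.2 uL → 97.2
  63.1 uL → 63.1
  69.1 uL → 69.1
Sum: 7.84 + 17.2 + 97.2 + 63.1 + 69.1 = 254.44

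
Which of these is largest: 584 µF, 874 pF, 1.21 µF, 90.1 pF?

584 µF = 0.000584 F
874 pF = 0.000000000874 F
1.21 µF = 0.00000121 F
90.1 pF = 0.0000000000901 F

584 µF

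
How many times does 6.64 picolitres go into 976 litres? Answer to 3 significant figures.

(976) / (6.64e-12) = 147e12

147000000000000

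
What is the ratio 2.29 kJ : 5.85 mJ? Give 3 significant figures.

391000

(2.29e3) / (5.85e-3) = 0.3915e6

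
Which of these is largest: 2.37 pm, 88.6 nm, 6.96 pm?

2.37 pm = 0.00000000000237 m
88.6 nm = 0.0000000886 m
6.96 pm = 0.00000000000696 m

88.6 nm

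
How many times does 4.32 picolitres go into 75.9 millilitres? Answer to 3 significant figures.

(75.9e-3) / (4.32e-12) = 17.57e9

17600000000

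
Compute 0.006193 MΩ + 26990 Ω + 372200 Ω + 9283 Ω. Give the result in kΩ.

In kΩ:
  0.006193 MΩ = 0.006193e3 kΩ = 6.193
  26990 Ω = 26990e-3 kΩ = 26.99
  372200 Ω = 372200e-3 kΩ = 372.2
  9283 Ω = 9283e-3 kΩ = 9.283
Sum: 6.193 + 26.99 + 372.2 + 9.283 = 414.666

414.666 kΩ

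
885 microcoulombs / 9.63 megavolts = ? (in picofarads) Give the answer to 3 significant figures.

(885 × 10⁻⁶) / (9.63 × 10⁶) = 91.9 × 10⁻¹² F

91.9 picofarads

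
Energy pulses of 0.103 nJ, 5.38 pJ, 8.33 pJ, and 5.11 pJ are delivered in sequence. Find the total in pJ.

In pJ:
  0.103 nJ = 0.103 × 10³ pJ = 103
  5.38 pJ → 5.38
  8.33 pJ → 8.33
  5.11 pJ → 5.11
Sum: 103 + 5.38 + 8.33 + 5.11 = 121.82

121.82 pJ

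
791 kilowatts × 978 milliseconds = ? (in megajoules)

791 × 10³ × 978 × 10⁻³ = 773598 J

0.773598 megajoules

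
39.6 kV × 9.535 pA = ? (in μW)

39.6 × 10^3 × 9.535 × 10^-12 = 377.586 × 10^-9 W

0.377586 μW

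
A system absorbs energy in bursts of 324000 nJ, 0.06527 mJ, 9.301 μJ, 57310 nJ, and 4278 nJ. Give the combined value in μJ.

In μJ:
  324000 nJ = 324000e-3 μJ = 324
  0.06527 mJ = 0.06527e3 μJ = 65.27
  9.301 μJ → 9.301
  57310 nJ = 57310e-3 μJ = 57.31
  4278 nJ = 4278e-3 μJ = 4.278
Sum: 324 + 65.27 + 9.301 + 57.31 + 4.278 = 460.159

460.159 μJ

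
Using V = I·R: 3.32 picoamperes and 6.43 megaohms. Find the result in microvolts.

3.32 × 10^-12 × 6.43 × 10^6 = 21.3476 × 10^-6 V

21.3476 microvolts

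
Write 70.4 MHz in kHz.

mega = 1e6, kilo = 1e3; factor is 1e3.
70.4 × 1e3 = 70400

70400 kHz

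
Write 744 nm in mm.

nano = 10⁻⁹, milli = 10⁻³; factor is 10⁻⁶.
744 × 10⁻⁶ = 0.000744

0.000744 mm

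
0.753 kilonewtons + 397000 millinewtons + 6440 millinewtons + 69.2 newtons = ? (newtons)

1225.64 newtons

In newtons:
  0.753 kilonewtons = 0.753 × 10³ newtons = 753
  397000 millinewtons = 397000 × 10⁻³ newtons = 397
  6440 millinewtons = 6440 × 10⁻³ newtons = 6.44
  69.2 newtons → 69.2
Sum: 753 + 397 + 6.44 + 69.2 = 1225.64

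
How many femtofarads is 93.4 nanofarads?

nano = 10^-9, femto = 10^-15; factor is 10^6.
93.4 × 10^6 = 93400000

93400000 femtofarads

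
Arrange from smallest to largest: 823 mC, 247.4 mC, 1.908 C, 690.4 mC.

247.4 mC < 690.4 mC < 823 mC < 1.908 C

823 mC = 0.823 C
247.4 mC = 0.2474 C
1.908 C = 1.908 C
690.4 mC = 0.6904 C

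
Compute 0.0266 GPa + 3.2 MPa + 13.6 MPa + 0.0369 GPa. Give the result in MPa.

In MPa:
  0.0266 GPa = 0.0266 × 10³ MPa = 26.6
  3.2 MPa → 3.2
  13.6 MPa → 13.6
  0.0369 GPa = 0.0369 × 10³ MPa = 36.9
Sum: 26.6 + 3.2 + 13.6 + 36.9 = 80.3

80.3 MPa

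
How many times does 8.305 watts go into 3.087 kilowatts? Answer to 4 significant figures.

371.7

(3.087 × 10³) / (8.305) = 0.3717 × 10³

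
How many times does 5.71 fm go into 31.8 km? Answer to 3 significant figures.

(31.8 × 10³) / (5.71 × 10⁻¹⁵) = 5.569 × 10¹⁸

5570000000000000000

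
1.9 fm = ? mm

femto = 1e-15, milli = 1e-3; factor is 1e-12.
1.9 × 1e-12 = 0.0000000000019

0.0000000000019 mm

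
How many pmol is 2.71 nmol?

2710 pmol

nano = 10^-9, pico = 10^-12; factor is 10^3.
2.71 × 10^3 = 2710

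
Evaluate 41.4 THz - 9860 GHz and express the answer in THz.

31.54 THz

In THz:
  41.4 THz → 41.4
  9860 GHz = 9860 × 10^-3 THz = 9.86
Difference: 41.4 - 9.86 = 31.54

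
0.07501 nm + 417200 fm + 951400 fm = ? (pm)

In pm:
  0.07501 nm = 0.07501 × 10³ pm = 75.01
  417200 fm = 417200 × 10⁻³ pm = 417.2
  951400 fm = 951400 × 10⁻³ pm = 951.4
Sum: 75.01 + 417.2 + 951.4 = 1443.61

1443.61 pm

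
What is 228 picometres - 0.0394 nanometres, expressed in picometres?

188.6 picometres

In picometres:
  228 picometres → 228
  0.0394 nanometres = 0.0394 × 10^3 picometres = 39.4
Difference: 228 - 39.4 = 188.6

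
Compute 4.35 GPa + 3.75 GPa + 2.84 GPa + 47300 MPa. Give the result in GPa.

In GPa:
  4.35 GPa → 4.35
  3.75 GPa → 3.75
  2.84 GPa → 2.84
  47300 MPa = 47300 × 10⁻³ GPa = 47.3
Sum: 4.35 + 3.75 + 2.84 + 47.3 = 58.24

58.24 GPa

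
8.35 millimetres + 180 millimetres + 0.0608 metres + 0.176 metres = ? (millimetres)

425.15 millimetres

In millimetres:
  8.35 millimetres → 8.35
  180 millimetres → 180
  0.0608 metres = 0.0608 × 10^3 millimetres = 60.8
  0.176 metres = 0.176 × 10^3 millimetres = 176
Sum: 8.35 + 180 + 60.8 + 176 = 425.15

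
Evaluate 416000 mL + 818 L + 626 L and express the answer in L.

In L:
  416000 mL = 416000 × 10⁻³ L = 416
  818 L → 818
  626 L → 626
Sum: 416 + 818 + 626 = 1860

1860 L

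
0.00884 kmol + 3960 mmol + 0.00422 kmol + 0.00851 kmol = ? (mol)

25.53 mol

In mol:
  0.00884 kmol = 0.00884 × 10³ mol = 8.84
  3960 mmol = 3960 × 10⁻³ mol = 3.96
  0.00422 kmol = 0.00422 × 10³ mol = 4.22
  0.00851 kmol = 0.00851 × 10³ mol = 8.51
Sum: 8.84 + 3.96 + 4.22 + 8.51 = 25.53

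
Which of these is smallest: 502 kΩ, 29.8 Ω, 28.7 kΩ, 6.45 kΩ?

29.8 Ω

502 kΩ = 502000 Ω
29.8 Ω = 29.8 Ω
28.7 kΩ = 28700 Ω
6.45 kΩ = 6450 Ω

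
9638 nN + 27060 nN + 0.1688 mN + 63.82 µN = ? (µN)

In µN:
  9638 nN = 9638 × 10⁻³ µN = 9.638
  27060 nN = 27060 × 10⁻³ µN = 27.06
  0.1688 mN = 0.1688 × 10³ µN = 168.8
  63.82 µN → 63.82
Sum: 9.638 + 27.06 + 168.8 + 63.82 = 269.318

269.318 µN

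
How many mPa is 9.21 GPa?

giga = 10^9, milli = 10^-3; factor is 10^12.
9.21 × 10^12 = 9210000000000

9210000000000 mPa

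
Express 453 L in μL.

(no prefix) = 10^0, micro = 10^-6; factor is 10^6.
453 × 10^6 = 453000000

453000000 μL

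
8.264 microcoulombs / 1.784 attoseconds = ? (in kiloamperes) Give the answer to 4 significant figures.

4632000000 kiloamperes

(8.264e-6) / (1.784e-18) = 4.63229e12 A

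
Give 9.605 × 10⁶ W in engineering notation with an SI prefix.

9.605 MW

= 9.605 × 10⁶ W; 10⁶ is mega.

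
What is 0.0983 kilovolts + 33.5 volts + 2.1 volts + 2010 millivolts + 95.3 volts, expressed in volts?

231.21 volts

In volts:
  0.0983 kilovolts = 0.0983 × 10³ volts = 98.3
  33.5 volts → 33.5
  2.1 volts → 2.1
  2010 millivolts = 2010 × 10⁻³ volts = 2.01
  95.3 volts → 95.3
Sum: 98.3 + 33.5 + 2.1 + 2.01 + 95.3 = 231.21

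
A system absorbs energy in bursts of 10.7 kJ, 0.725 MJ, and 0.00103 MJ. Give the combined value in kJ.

In kJ:
  10.7 kJ → 10.7
  0.725 MJ = 0.725 × 10³ kJ = 725
  0.00103 MJ = 0.00103 × 10³ kJ = 1.03
Sum: 10.7 + 725 + 1.03 = 736.73

736.73 kJ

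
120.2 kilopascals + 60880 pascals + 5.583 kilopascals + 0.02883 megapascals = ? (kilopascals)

In kilopascals:
  120.2 kilopascals → 120.2
  60880 pascals = 60880 × 10⁻³ kilopascals = 60.88
  5.583 kilopascals → 5.583
  0.02883 megapascals = 0.02883 × 10³ kilopascals = 28.83
Sum: 120.2 + 60.88 + 5.583 + 28.83 = 215.493

215.493 kilopascals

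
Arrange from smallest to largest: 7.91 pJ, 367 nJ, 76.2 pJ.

7.91 pJ < 76.2 pJ < 367 nJ

7.91 pJ = 0.00000000000791 J
367 nJ = 0.000000367 J
76.2 pJ = 0.0000000000762 J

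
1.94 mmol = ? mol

0.00194 mol

milli = 1e-3, (no prefix) = 1e0; factor is 1e-3.
1.94 × 1e-3 = 0.00194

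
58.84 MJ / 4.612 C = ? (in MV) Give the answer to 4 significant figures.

12.76 MV

(58.84 × 10⁶) / (4.612) = 12.758 × 10⁶ V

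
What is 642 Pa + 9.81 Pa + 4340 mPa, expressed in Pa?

In Pa:
  642 Pa → 642
  9.81 Pa → 9.81
  4340 mPa = 4340e-3 Pa = 4.34
Sum: 642 + 9.81 + 4.34 = 656.15

656.15 Pa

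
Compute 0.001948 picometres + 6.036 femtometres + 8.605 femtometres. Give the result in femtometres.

16.589 femtometres

In femtometres:
  0.001948 picometres = 0.001948 × 10^3 femtometres = 1.948
  6.036 femtometres → 6.036
  8.605 femtometres → 8.605
Sum: 1.948 + 6.036 + 8.605 = 16.589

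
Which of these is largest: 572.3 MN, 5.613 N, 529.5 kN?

572.3 MN = 572300000 N
5.613 N = 5.613 N
529.5 kN = 529500 N

572.3 MN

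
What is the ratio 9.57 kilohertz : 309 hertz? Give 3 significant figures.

(9.57e3) / (309) = 0.03097e3

31.0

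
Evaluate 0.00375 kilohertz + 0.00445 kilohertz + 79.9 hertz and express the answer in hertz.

In hertz:
  0.00375 kilohertz = 0.00375 × 10³ hertz = 3.75
  0.00445 kilohertz = 0.00445 × 10³ hertz = 4.45
  79.9 hertz → 79.9
Sum: 3.75 + 4.45 + 79.9 = 88.1

88.1 hertz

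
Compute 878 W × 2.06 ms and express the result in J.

878 × 2.06e-3 = 1808.68e-3 J

1.80868 J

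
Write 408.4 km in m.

kilo = 10³, (no prefix) = 10⁰; factor is 10³.
408.4 × 10³ = 408400

408400 m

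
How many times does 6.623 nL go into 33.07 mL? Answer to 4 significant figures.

4993000

(33.07e-3) / (6.623e-9) = 4.9932e6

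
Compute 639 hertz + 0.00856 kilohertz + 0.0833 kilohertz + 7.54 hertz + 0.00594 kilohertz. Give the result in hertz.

744.34 hertz

In hertz:
  639 hertz → 639
  0.00856 kilohertz = 0.00856e3 hertz = 8.56
  0.0833 kilohertz = 0.0833e3 hertz = 83.3
  7.54 hertz → 7.54
  0.00594 kilohertz = 0.00594e3 hertz = 5.94
Sum: 639 + 8.56 + 83.3 + 7.54 + 5.94 = 744.34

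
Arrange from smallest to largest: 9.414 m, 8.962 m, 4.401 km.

8.962 m < 9.414 m < 4.401 km

9.414 m = 9.414 m
8.962 m = 8.962 m
4.401 km = 4401 m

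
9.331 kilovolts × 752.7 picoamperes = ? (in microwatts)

7.0234437 microwatts

9.331 × 10^3 × 752.7 × 10^-12 = 7023.4437 × 10^-9 W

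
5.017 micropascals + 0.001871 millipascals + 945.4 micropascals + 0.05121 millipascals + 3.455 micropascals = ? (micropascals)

1006.953 micropascals

In micropascals:
  5.017 micropascals → 5.017
  0.001871 millipascals = 0.001871e3 micropascals = 1.871
  945.4 micropascals → 945.4
  0.05121 millipascals = 0.05121e3 micropascals = 51.21
  3.455 micropascals → 3.455
Sum: 5.017 + 1.871 + 945.4 + 51.21 + 3.455 = 1006.953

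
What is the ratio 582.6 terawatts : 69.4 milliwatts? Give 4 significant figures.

8395000000000000

(582.6 × 10¹²) / (69.4 × 10⁻³) = 8.3948 × 10¹⁵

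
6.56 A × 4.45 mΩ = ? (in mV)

29.192 mV

6.56 × 4.45 × 10^-3 = 29.192 × 10^-3 V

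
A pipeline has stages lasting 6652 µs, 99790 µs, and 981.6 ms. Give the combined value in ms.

1088.042 ms

In ms:
  6652 µs = 6652 × 10^-3 ms = 6.652
  99790 µs = 99790 × 10^-3 ms = 99.79
  981.6 ms → 981.6
Sum: 6.652 + 99.79 + 981.6 = 1088.042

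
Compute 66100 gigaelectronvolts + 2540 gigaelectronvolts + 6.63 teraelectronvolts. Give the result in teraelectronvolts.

In teraelectronvolts:
  66100 gigaelectronvolts = 66100 × 10⁻³ teraelectronvolts = 66.1
  2540 gigaelectronvolts = 2540 × 10⁻³ teraelectronvolts = 2.54
  6.63 teraelectronvolts → 6.63
Sum: 66.1 + 2.54 + 6.63 = 75.27

75.27 teraelectronvolts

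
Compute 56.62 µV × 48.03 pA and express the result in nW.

0.0000027194586 nW

56.62 × 10^-6 × 48.03 × 10^-12 = 2719.4586 × 10^-18 W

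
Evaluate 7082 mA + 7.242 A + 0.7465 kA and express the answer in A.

760.824 A

In A:
  7082 mA = 7082e-3 A = 7.082
  7.242 A → 7.242
  0.7465 kA = 0.7465e3 A = 746.5
Sum: 7.082 + 7.242 + 746.5 = 760.824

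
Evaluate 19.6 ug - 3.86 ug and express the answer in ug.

15.74 ug

In ug:
  19.6 ug → 19.6
  3.86 ug → 3.86
Difference: 19.6 - 3.86 = 15.74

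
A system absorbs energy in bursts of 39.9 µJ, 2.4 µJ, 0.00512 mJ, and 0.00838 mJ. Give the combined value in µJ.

55.8 µJ

In µJ:
  39.9 µJ → 39.9
  2.4 µJ → 2.4
  0.00512 mJ = 0.00512 × 10³ µJ = 5.12
  0.00838 mJ = 0.00838 × 10³ µJ = 8.38
Sum: 39.9 + 2.4 + 5.12 + 8.38 = 55.8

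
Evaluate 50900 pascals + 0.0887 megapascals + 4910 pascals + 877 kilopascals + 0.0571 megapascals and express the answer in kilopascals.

In kilopascals:
  50900 pascals = 50900e-3 kilopascals = 50.9
  0.0887 megapascals = 0.0887e3 kilopascals = 88.7
  4910 pascals = 4910e-3 kilopascals = 4.91
  877 kilopascals → 877
  0.0571 megapascals = 0.0571e3 kilopascals = 57.1
Sum: 50.9 + 88.7 + 4.91 + 877 + 57.1 = 1078.61

1078.61 kilopascals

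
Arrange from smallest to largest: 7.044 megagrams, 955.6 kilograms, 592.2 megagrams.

955.6 kilograms < 7.044 megagrams < 592.2 megagrams

7.044 megagrams = 7044000 grams
955.6 kilograms = 955600 grams
592.2 megagrams = 592200000 grams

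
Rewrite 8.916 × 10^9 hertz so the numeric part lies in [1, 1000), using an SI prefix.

= 8.916 × 10^9 hertz; 10^9 is giga.

8.916 gigahertz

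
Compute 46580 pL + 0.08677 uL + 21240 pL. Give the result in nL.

In nL:
  46580 pL = 46580e-3 nL = 46.58
  0.08677 uL = 0.08677e3 nL = 86.77
  21240 pL = 21240e-3 nL = 21.24
Sum: 46.58 + 86.77 + 21.24 = 154.59

154.59 nL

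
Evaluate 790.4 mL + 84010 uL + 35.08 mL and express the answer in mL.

In mL:
  790.4 mL → 790.4
  84010 uL = 84010e-3 mL = 84.01
  35.08 mL → 35.08
Sum: 790.4 + 84.01 + 35.08 = 909.49

909.49 mL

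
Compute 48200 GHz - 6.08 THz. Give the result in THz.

42.12 THz

In THz:
  48200 GHz = 48200e-3 THz = 48.2
  6.08 THz → 6.08
Difference: 48.2 - 6.08 = 42.12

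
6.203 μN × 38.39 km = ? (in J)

6.203e-6 × 38.39e3 = 238.13317e-3 J

0.23813317 J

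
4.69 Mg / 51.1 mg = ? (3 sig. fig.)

(4.69 × 10^6) / (51.1 × 10^-3) = 0.09178 × 10^9

91800000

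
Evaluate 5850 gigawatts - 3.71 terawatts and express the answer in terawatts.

2.14 terawatts

In terawatts:
  5850 gigawatts = 5850 × 10^-3 terawatts = 5.85
  3.71 terawatts → 3.71
Difference: 5.85 - 3.71 = 2.14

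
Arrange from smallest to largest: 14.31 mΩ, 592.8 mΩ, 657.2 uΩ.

14.31 mΩ = 0.01431 Ω
592.8 mΩ = 0.5928 Ω
657.2 uΩ = 0.0006572 Ω

657.2 uΩ < 14.31 mΩ < 592.8 mΩ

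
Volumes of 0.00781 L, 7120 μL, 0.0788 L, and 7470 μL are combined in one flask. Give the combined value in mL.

101.2 mL

In mL:
  0.00781 L = 0.00781e3 mL = 7.81
  7120 μL = 7120e-3 mL = 7.12
  0.0788 L = 0.0788e3 mL = 78.8
  7470 μL = 7470e-3 mL = 7.47
Sum: 7.81 + 7.12 + 78.8 + 7.47 = 101.2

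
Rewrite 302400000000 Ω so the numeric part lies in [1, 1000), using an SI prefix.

302.4 GΩ

= 302.4 × 10^9 Ω; 10^9 is giga.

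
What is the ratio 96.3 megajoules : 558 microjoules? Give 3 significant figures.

(96.3 × 10^6) / (558 × 10^-6) = 0.1726 × 10^12

173000000000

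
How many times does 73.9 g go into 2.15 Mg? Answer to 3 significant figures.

29100

(2.15 × 10^6) / (73.9) = 0.02909 × 10^6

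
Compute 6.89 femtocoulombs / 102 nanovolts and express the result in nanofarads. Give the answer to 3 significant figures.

67.5 nanofarads

(6.89 × 10⁻¹⁵) / (102 × 10⁻⁹) = 0.067549 × 10⁻⁶ F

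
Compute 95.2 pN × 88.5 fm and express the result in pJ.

0.0000000000084252 pJ

95.2 × 10⁻¹² × 88.5 × 10⁻¹⁵ = 8425.2 × 10⁻²⁷ J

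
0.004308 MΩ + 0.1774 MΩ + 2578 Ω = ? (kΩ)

In kΩ:
  0.004308 MΩ = 0.004308 × 10^3 kΩ = 4.308
  0.1774 MΩ = 0.1774 × 10^3 kΩ = 177.4
  2578 Ω = 2578 × 10^-3 kΩ = 2.578
Sum: 4.308 + 177.4 + 2.578 = 184.286

184.286 kΩ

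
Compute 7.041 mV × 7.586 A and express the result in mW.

53.413026 mW

7.041 × 10^-3 × 7.586 = 53.413026 × 10^-3 W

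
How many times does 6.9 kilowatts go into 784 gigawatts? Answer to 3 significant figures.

(784e9) / (6.9e3) = 113.6e6

114000000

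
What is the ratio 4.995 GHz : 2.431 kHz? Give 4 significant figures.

2055000

(4.995 × 10^9) / (2.431 × 10^3) = 2.0547 × 10^6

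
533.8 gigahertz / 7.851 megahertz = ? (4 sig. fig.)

67990

(533.8e9) / (7.851e6) = 67.991e3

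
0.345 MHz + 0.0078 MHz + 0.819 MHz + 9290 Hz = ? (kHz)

In kHz:
  0.345 MHz = 0.345e3 kHz = 345
  0.0078 MHz = 0.0078e3 kHz = 7.8
  0.819 MHz = 0.819e3 kHz = 819
  9290 Hz = 9290e-3 kHz = 9.29
Sum: 345 + 7.8 + 819 + 9.29 = 1181.09

1181.09 kHz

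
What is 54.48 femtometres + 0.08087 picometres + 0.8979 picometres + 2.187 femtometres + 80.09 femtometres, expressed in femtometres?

1115.527 femtometres

In femtometres:
  54.48 femtometres → 54.48
  0.08087 picometres = 0.08087e3 femtometres = 80.87
  0.8979 picometres = 0.8979e3 femtometres = 897.9
  2.187 femtometres → 2.187
  80.09 femtometres → 80.09
Sum: 54.48 + 80.87 + 897.9 + 2.187 + 80.09 = 1115.527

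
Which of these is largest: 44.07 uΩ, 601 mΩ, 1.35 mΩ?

601 mΩ

44.07 uΩ = 0.00004407 Ω
601 mΩ = 0.601 Ω
1.35 mΩ = 0.00135 Ω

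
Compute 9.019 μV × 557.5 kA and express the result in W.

9.019 × 10^-6 × 557.5 × 10^3 = 5028.0925 × 10^-3 W

5.0280925 W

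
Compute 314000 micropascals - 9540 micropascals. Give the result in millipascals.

304.46 millipascals

In millipascals:
  314000 micropascals = 314000e-3 millipascals = 314
  9540 micropascals = 9540e-3 millipascals = 9.54
Difference: 314 - 9.54 = 304.46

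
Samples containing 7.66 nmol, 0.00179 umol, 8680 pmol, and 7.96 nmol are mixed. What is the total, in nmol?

In nmol:
  7.66 nmol → 7.66
  0.00179 umol = 0.00179e3 nmol = 1.79
  8680 pmol = 8680e-3 nmol = 8.68
  7.96 nmol → 7.96
Sum: 7.66 + 1.79 + 8.68 + 7.96 = 26.09

26.09 nmol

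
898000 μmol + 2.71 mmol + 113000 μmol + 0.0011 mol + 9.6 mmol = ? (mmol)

In mmol:
  898000 μmol = 898000 × 10^-3 mmol = 898
  2.71 mmol → 2.71
  113000 μmol = 113000 × 10^-3 mmol = 113
  0.0011 mol = 0.0011 × 10^3 mmol = 1.1
  9.6 mmol → 9.6
Sum: 898 + 2.71 + 113 + 1.1 + 9.6 = 1024.41

1024.41 mmol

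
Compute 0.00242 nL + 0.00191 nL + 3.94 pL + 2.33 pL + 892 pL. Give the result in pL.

902.6 pL

In pL:
  0.00242 nL = 0.00242 × 10^3 pL = 2.42
  0.00191 nL = 0.00191 × 10^3 pL = 1.91
  3.94 pL → 3.94
  2.33 pL → 2.33
  892 pL → 892
Sum: 2.42 + 1.91 + 3.94 + 2.33 + 892 = 902.6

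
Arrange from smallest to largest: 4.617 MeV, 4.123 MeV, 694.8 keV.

4.617 MeV = 4617000 eV
4.123 MeV = 4123000 eV
694.8 keV = 694800 eV

694.8 keV < 4.123 MeV < 4.617 MeV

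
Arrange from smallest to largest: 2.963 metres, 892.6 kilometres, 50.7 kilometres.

2.963 metres < 50.7 kilometres < 892.6 kilometres

2.963 metres = 2.963 metres
892.6 kilometres = 892600 metres
50.7 kilometres = 50700 metres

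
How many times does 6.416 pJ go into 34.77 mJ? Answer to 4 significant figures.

(34.77 × 10⁻³) / (6.416 × 10⁻¹²) = 5.4193 × 10⁹

5419000000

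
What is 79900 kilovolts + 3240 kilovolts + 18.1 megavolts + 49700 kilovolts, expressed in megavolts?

In megavolts:
  79900 kilovolts = 79900e-3 megavolts = 79.9
  3240 kilovolts = 3240e-3 megavolts = 3.24
  18.1 megavolts → 18.1
  49700 kilovolts = 49700e-3 megavolts = 49.7
Sum: 79.9 + 3.24 + 18.1 + 49.7 = 150.94

150.94 megavolts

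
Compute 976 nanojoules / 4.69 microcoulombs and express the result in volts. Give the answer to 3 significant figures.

(976 × 10⁻⁹) / (4.69 × 10⁻⁶) = 208.1 × 10⁻³ V

0.208 volts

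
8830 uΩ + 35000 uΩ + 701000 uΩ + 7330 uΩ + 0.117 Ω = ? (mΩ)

In mΩ:
  8830 uΩ = 8830 × 10^-3 mΩ = 8.83
  35000 uΩ = 35000 × 10^-3 mΩ = 35
  701000 uΩ = 701000 × 10^-3 mΩ = 701
  7330 uΩ = 7330 × 10^-3 mΩ = 7.33
  0.117 Ω = 0.117 × 10^3 mΩ = 117
Sum: 8.83 + 35 + 701 + 7.33 + 117 = 869.16

869.16 mΩ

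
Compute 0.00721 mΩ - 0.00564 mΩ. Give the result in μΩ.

In μΩ:
  0.00721 mΩ = 0.00721e3 μΩ = 7.21
  0.00564 mΩ = 0.00564e3 μΩ = 5.64
Difference: 7.21 - 5.64 = 1.57

1.57 μΩ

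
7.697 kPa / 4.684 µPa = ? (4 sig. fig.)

1643000000

(7.697 × 10^3) / (4.684 × 10^-6) = 1.6433 × 10^9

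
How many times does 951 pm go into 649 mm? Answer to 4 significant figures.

682400000

(649 × 10^-3) / (951 × 10^-12) = 0.68244 × 10^9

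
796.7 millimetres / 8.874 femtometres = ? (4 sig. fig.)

(796.7e-3) / (8.874e-15) = 89.779e12

89780000000000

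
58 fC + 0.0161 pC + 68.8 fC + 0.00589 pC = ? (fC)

In fC:
  58 fC → 58
  0.0161 pC = 0.0161 × 10^3 fC = 16.1
  68.8 fC → 68.8
  0.00589 pC = 0.00589 × 10^3 fC = 5.89
Sum: 58 + 16.1 + 68.8 + 5.89 = 148.79

148.79 fC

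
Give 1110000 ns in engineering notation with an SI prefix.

1.11 ms

= 1.11 × 10⁻³ s; 10⁻³ is milli.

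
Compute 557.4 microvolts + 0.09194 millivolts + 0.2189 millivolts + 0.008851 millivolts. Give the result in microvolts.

877.091 microvolts

In microvolts:
  557.4 microvolts → 557.4
  0.09194 millivolts = 0.09194 × 10^3 microvolts = 91.94
  0.2189 millivolts = 0.2189 × 10^3 microvolts = 218.9
  0.008851 millivolts = 0.008851 × 10^3 microvolts = 8.851
Sum: 557.4 + 91.94 + 218.9 + 8.851 = 877.091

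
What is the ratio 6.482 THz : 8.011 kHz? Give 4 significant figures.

(6.482 × 10¹²) / (8.011 × 10³) = 0.80914 × 10⁹

809100000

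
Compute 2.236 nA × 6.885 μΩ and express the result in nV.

2.236 × 10^-9 × 6.885 × 10^-6 = 15.39486 × 10^-15 V

0.00001539486 nV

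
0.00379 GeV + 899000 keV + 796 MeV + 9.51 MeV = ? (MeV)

1708.3 MeV

In MeV:
  0.00379 GeV = 0.00379 × 10^3 MeV = 3.79
  899000 keV = 899000 × 10^-3 MeV = 899
  796 MeV → 796
  9.51 MeV → 9.51
Sum: 3.79 + 899 + 796 + 9.51 = 1708.3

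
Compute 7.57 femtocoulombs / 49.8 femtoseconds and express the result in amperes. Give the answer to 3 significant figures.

0.152 amperes

(7.57e-15) / (49.8e-15) = 0.15201 A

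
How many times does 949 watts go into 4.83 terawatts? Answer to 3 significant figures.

(4.83 × 10¹²) / (949) = 0.00509 × 10¹²

5090000000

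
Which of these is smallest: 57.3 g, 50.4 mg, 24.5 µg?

24.5 µg

57.3 g = 57.3 g
50.4 mg = 0.0504 g
24.5 µg = 0.0000245 g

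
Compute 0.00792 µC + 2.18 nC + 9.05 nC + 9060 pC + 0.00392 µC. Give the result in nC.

32.13 nC

In nC:
  0.00792 µC = 0.00792 × 10^3 nC = 7.92
  2.18 nC → 2.18
  9.05 nC → 9.05
  9060 pC = 9060 × 10^-3 nC = 9.06
  0.00392 µC = 0.00392 × 10^3 nC = 3.92
Sum: 7.92 + 2.18 + 9.05 + 9.06 + 3.92 = 32.13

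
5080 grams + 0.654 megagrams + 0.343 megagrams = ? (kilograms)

1002.08 kilograms

In kilograms:
  5080 grams = 5080 × 10⁻³ kilograms = 5.08
  0.654 megagrams = 0.654 × 10³ kilograms = 654
  0.343 megagrams = 0.343 × 10³ kilograms = 343
Sum: 5.08 + 654 + 343 = 1002.08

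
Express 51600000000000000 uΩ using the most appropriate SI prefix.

51.6 GΩ

= 51.6 × 10^9 Ω; 10^9 is giga.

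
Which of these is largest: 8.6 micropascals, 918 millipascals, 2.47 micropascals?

8.6 micropascals = 0.0000086 pascals
918 millipascals = 0.918 pascals
2.47 micropascals = 0.00000247 pascals

918 millipascals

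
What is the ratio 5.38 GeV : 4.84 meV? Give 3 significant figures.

1110000000000

(5.38 × 10^9) / (4.84 × 10^-3) = 1.112 × 10^12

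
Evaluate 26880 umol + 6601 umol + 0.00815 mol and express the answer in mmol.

41.631 mmol

In mmol:
  26880 umol = 26880e-3 mmol = 26.88
  6601 umol = 6601e-3 mmol = 6.601
  0.00815 mol = 0.00815e3 mmol = 8.15
Sum: 26.88 + 6.601 + 8.15 = 41.631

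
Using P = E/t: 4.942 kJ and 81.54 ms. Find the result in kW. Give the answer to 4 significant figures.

(4.942 × 10³) / (81.54 × 10⁻³) = 0.0606083 × 10⁶ W

60.61 kW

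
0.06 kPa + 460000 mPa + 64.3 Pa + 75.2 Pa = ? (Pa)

659.5 Pa

In Pa:
  0.06 kPa = 0.06e3 Pa = 60
  460000 mPa = 460000e-3 Pa = 460
  64.3 Pa → 64.3
  75.2 Pa → 75.2
Sum: 60 + 460 + 64.3 + 75.2 = 659.5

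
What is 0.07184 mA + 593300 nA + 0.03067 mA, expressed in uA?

695.81 uA

In uA:
  0.07184 mA = 0.07184 × 10³ uA = 71.84
  593300 nA = 593300 × 10⁻³ uA = 593.3
  0.03067 mA = 0.03067 × 10³ uA = 30.67
Sum: 71.84 + 593.3 + 30.67 = 695.81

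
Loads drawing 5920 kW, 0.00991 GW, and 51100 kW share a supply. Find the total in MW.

66.93 MW

In MW:
  5920 kW = 5920e-3 MW = 5.92
  0.00991 GW = 0.00991e3 MW = 9.91
  51100 kW = 51100e-3 MW = 51.1
Sum: 5.92 + 9.91 + 51.1 = 66.93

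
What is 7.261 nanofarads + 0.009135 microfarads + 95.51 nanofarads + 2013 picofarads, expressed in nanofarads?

113.919 nanofarads

In nanofarads:
  7.261 nanofarads → 7.261
  0.009135 microfarads = 0.009135 × 10^3 nanofarads = 9.135
  95.51 nanofarads → 95.51
  2013 picofarads = 2013 × 10^-3 nanofarads = 2.013
Sum: 7.261 + 9.135 + 95.51 + 2.013 = 113.919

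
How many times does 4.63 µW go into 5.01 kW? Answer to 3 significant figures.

(5.01 × 10³) / (4.63 × 10⁻⁶) = 1.082 × 10⁹

1080000000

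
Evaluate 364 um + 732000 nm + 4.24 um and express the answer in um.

In um:
  364 um → 364
  732000 nm = 732000 × 10⁻³ um = 732
  4.24 um → 4.24
Sum: 364 + 732 + 4.24 = 1100.24

1100.24 um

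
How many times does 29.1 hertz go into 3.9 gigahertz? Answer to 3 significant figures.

(3.9 × 10⁹) / (29.1) = 0.134 × 10⁹

134000000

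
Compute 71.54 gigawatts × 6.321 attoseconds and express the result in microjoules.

71.54 × 10⁹ × 6.321 × 10⁻¹⁸ = 452.20434 × 10⁻⁹ J

0.45220434 microjoules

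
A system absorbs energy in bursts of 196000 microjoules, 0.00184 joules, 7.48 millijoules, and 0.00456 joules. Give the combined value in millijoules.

In millijoules:
  196000 microjoules = 196000e-3 millijoules = 196
  0.00184 joules = 0.00184e3 millijoules = 1.84
  7.48 millijoules → 7.48
  0.00456 joules = 0.00456e3 millijoules = 4.56
Sum: 196 + 1.84 + 7.48 + 4.56 = 209.88

209.88 millijoules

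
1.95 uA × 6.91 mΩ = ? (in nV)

13.4745 nV

1.95e-6 × 6.91e-3 = 13.4745e-9 V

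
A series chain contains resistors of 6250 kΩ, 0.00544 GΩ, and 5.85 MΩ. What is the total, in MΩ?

17.54 MΩ

In MΩ:
  6250 kΩ = 6250 × 10^-3 MΩ = 6.25
  0.00544 GΩ = 0.00544 × 10^3 MΩ = 5.44
  5.85 MΩ → 5.85
Sum: 6.25 + 5.44 + 5.85 = 17.54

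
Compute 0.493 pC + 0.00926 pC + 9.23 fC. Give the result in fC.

In fC:
  0.493 pC = 0.493 × 10^3 fC = 493
  0.00926 pC = 0.00926 × 10^3 fC = 9.26
  9.23 fC → 9.23
Sum: 493 + 9.26 + 9.23 = 511.49

511.49 fC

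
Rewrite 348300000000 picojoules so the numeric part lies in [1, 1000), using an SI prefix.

= 348.3 × 10^-3 joules; 10^-3 is milli.

348.3 millijoules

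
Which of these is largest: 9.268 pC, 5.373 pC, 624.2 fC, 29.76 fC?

9.268 pC

9.268 pC = 0.000000000009268 C
5.373 pC = 0.000000000005373 C
624.2 fC = 0.0000000000006242 C
29.76 fC = 0.00000000000002976 C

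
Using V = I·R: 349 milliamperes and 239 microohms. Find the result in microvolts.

83.411 microvolts

349e-3 × 239e-6 = 83411e-9 V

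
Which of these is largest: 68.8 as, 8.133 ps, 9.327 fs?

68.8 as = 0.0000000000000000688 s
8.133 ps = 0.000000000008133 s
9.327 fs = 0.000000000000009327 s

8.133 ps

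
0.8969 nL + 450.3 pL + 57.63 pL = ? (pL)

In pL:
  0.8969 nL = 0.8969 × 10^3 pL = 896.9
  450.3 pL → 450.3
  57.63 pL → 57.63
Sum: 896.9 + 450.3 + 57.63 = 1404.83

1404.83 pL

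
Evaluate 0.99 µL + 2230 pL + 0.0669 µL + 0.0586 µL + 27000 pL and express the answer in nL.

In nL:
  0.99 µL = 0.99 × 10^3 nL = 990
  2230 pL = 2230 × 10^-3 nL = 2.23
  0.0669 µL = 0.0669 × 10^3 nL = 66.9
  0.0586 µL = 0.0586 × 10^3 nL = 58.6
  27000 pL = 27000 × 10^-3 nL = 27
Sum: 990 + 2.23 + 66.9 + 58.6 + 27 = 1144.73

1144.73 nL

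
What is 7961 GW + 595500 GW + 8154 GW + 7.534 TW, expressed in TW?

In TW:
  7961 GW = 7961 × 10^-3 TW = 7.961
  595500 GW = 595500 × 10^-3 TW = 595.5
  8154 GW = 8154 × 10^-3 TW = 8.154
  7.534 TW → 7.534
Sum: 7.961 + 595.5 + 8.154 + 7.534 = 619.149

619.149 TW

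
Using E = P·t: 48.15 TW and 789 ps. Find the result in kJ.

48.15 × 10^12 × 789 × 10^-12 = 37990.35 J

37.99035 kJ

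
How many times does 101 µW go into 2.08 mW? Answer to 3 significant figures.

(2.08 × 10^-3) / (101 × 10^-6) = 0.02059 × 10^3

20.6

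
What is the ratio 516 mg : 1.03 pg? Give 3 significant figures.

(516 × 10⁻³) / (1.03 × 10⁻¹²) = 501 × 10⁹

501000000000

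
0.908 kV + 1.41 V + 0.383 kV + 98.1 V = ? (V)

1390.51 V

In V:
  0.908 kV = 0.908e3 V = 908
  1.41 V → 1.41
  0.383 kV = 0.383e3 V = 383
  98.1 V → 98.1
Sum: 908 + 1.41 + 383 + 98.1 = 1390.51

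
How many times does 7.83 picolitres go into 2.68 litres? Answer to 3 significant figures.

342000000000

(2.68) / (7.83e-12) = 0.3423e12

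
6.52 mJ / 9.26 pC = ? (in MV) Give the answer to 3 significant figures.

(6.52e-3) / (9.26e-12) = 0.7041e9 V

704 MV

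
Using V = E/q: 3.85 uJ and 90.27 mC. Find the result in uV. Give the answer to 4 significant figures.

(3.85 × 10^-6) / (90.27 × 10^-3) = 0.0426498 × 10^-3 V

42.65 uV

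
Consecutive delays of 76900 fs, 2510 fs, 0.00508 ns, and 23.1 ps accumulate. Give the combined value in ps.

In ps:
  76900 fs = 76900e-3 ps = 76.9
  2510 fs = 2510e-3 ps = 2.51
  0.00508 ns = 0.00508e3 ps = 5.08
  23.1 ps → 23.1
Sum: 76.9 + 2.51 + 5.08 + 23.1 = 107.59

107.59 ps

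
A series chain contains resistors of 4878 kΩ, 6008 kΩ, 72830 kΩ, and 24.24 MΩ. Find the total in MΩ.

In MΩ:
  4878 kΩ = 4878 × 10⁻³ MΩ = 4.878
  6008 kΩ = 6008 × 10⁻³ MΩ = 6.008
  72830 kΩ = 72830 × 10⁻³ MΩ = 72.83
  24.24 MΩ → 24.24
Sum: 4.878 + 6.008 + 72.83 + 24.24 = 107.956

107.956 MΩ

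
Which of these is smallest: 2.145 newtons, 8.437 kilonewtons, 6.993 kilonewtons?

2.145 newtons

2.145 newtons = 2.145 newtons
8.437 kilonewtons = 8437 newtons
6.993 kilonewtons = 6993 newtons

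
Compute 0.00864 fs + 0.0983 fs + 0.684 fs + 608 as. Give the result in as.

In as:
  0.00864 fs = 0.00864 × 10^3 as = 8.64
  0.0983 fs = 0.0983 × 10^3 as = 98.3
  0.684 fs = 0.684 × 10^3 as = 684
  608 as → 608
Sum: 8.64 + 98.3 + 684 + 608 = 1398.94

1398.94 as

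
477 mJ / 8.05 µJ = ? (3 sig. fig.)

(477e-3) / (8.05e-6) = 59.25e3

59300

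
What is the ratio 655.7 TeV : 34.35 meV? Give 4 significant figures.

19090000000000000

(655.7e12) / (34.35e-3) = 19.089e15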